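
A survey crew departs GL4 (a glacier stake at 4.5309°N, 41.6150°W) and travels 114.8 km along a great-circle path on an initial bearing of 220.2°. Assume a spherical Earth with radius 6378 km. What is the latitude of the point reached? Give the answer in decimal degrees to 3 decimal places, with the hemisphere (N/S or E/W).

δ = d/R = 114.8/6378 = 0.017999 rad
φ₂ = arcsin(sin φ₁ cos δ + cos φ₁ sin δ cos θ)
   = arcsin(0.07900·0.99984 + 0.99687·0.01800·-0.76380) = 3.74292°
λ₂ = λ₁ + atan2(sin θ sin δ cos φ₁, cos δ − sin φ₁ sin φ₂) = -42.28205°

3.743°N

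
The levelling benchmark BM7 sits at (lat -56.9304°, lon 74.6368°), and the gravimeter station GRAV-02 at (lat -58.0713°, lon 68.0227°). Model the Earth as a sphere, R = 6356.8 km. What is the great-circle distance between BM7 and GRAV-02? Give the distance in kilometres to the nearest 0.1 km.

Δφ = -1.1409°,  Δλ = -6.6141°
a = sin²(Δφ/2) + cos φ₁ cos φ₂ sin²(Δλ/2) = 0.001059
c = 2·arcsin(√a) = 0.065110 rad = 3.7305°
d = R·c = 6356.8 × 0.065110 = 413.9 km

413.9 km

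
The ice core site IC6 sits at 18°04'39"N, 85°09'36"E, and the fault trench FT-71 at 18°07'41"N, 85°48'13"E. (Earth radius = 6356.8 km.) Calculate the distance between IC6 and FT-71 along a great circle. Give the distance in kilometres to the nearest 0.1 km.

IC6: φ = +18.07750°, λ = +85.16000°
FT-71: φ = +18.12806°, λ = +85.80361°
Δφ = 0.0506°,  Δλ = 0.6436°
a = sin²(Δφ/2) + cos φ₁ cos φ₂ sin²(Δλ/2) = 0.000029
c = 2·arcsin(√a) = 0.010713 rad = 0.6138°
d = R·c = 6356.8 × 0.010713 = 68.1 km

68.1 km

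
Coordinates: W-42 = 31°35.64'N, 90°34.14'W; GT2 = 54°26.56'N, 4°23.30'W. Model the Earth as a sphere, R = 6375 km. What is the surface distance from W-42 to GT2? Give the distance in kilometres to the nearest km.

6972 km

W-42: φ = +31.59400°, λ = -90.56900°
GT2: φ = +54.44267°, λ = -4.38833°
Δφ = 22.8487°,  Δλ = 86.1807°
a = sin²(Δφ/2) + cos φ₁ cos φ₂ sin²(Δλ/2) = 0.270399
c = 2·arcsin(√a) = 1.093700 rad = 62.6644°
d = R·c = 6375 × 1.093700 = 6972.3 km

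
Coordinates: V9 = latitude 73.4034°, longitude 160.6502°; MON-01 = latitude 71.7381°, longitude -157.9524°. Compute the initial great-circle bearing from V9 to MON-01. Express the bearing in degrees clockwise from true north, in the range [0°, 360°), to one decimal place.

Δλ = 41.3974°
y = sin Δλ · cos φ₂ = 0.207219
x = cos φ₁ sin φ₂ − sin φ₁ cos φ₂ cos Δλ = 0.045973
θ = atan2(y, x) = 77.4910° → 77.4910° (mod 360°)

77.5°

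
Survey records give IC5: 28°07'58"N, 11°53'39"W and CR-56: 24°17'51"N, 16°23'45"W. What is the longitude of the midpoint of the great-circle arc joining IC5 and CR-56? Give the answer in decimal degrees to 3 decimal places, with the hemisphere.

IC5: φ = +28.13278°, λ = -11.89417°
CR-56: φ = +24.29750°, λ = -16.39583°
Bx = cos φ₂ cos Δλ = 0.908610,  By = cos φ₂ sin Δλ = -0.071536
φₘ = atan2(sin φ₁ + sin φ₂, √((cos φ₁ + Bx)² + By²)) = 26.23266°
λₘ = λ₁ + atan2(By, cos φ₁ + Bx) = -14.18213°

14.182°W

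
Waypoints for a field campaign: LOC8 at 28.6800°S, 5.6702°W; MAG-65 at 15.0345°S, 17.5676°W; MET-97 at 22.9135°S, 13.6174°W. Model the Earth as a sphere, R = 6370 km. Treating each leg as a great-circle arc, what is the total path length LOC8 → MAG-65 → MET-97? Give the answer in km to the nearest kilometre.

LOC8→MAG-65: c = 0.305911 rad, d = 1948.65 km
MAG-65→MET-97: c = 0.152157 rad, d = 969.24 km
Total = 1948.65 + 969.24 = 2917.89 km

2918 km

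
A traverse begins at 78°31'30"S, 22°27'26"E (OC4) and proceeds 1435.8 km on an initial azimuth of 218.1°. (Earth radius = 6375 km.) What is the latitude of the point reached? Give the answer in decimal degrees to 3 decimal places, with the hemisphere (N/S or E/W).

81.981°S

OC4: φ = -78.52500°, λ = +22.45722°
δ = d/R = 1435.8/6375 = 0.225224 rad
φ₂ = arcsin(sin φ₁ cos δ + cos φ₁ sin δ cos θ)
   = arcsin(-0.98001·0.97474 + 0.19894·0.22332·-0.78694) = -81.98136°
λ₂ = λ₁ + atan2(sin θ sin δ cos φ₁, cos δ − sin φ₁ sin φ₂) = -58.59883°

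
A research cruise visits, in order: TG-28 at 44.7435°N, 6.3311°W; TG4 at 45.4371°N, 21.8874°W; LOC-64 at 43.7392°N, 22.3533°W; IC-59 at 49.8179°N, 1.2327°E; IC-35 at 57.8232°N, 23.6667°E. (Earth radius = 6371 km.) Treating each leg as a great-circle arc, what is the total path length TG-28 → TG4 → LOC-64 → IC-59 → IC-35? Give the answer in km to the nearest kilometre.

5032 km

TG-28→TG4: c = 0.191764 rad, d = 1221.73 km
TG4→LOC-64: c = 0.030194 rad, d = 192.37 km
LOC-64→IC-59: c = 0.299670 rad, d = 1909.20 km
IC-59→IC-35: c = 0.268193 rad, d = 1708.66 km
Total = 1221.73 + 192.37 + 1909.20 + 1708.66 = 5031.95 km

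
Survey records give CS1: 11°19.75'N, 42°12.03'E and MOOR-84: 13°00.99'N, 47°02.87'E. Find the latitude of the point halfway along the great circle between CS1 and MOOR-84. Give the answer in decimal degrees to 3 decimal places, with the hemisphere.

CS1: φ = +11.32917°, λ = +42.20050°
MOOR-84: φ = +13.01650°, λ = +47.04783°
Bx = cos φ₂ cos Δλ = 0.970821,  By = cos φ₂ sin Δλ = 0.082330
φₘ = atan2(sin φ₁ + sin φ₂, √((cos φ₁ + Bx)² + By²)) = 12.18341°
λₘ = λ₁ + atan2(By, cos φ₁ + Bx) = 44.61646°

12.183°N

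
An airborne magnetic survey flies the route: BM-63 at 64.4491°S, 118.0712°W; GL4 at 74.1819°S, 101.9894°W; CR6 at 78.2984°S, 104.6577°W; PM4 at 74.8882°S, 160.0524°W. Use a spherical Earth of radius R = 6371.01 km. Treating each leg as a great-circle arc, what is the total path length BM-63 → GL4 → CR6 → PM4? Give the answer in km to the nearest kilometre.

3123 km

BM-63→GL4: c = 0.195215 rad, d = 1243.71 km
GL4→CR6: c = 0.072677 rad, d = 463.02 km
CR6→PM4: c = 0.222344 rad, d = 1416.56 km
Total = 1243.71 + 463.02 + 1416.56 = 3123.29 km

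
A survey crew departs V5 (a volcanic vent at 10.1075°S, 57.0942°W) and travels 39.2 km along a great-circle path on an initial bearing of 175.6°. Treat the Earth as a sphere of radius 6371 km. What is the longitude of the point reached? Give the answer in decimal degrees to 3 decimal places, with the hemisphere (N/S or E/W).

δ = d/R = 39.2/6371 = 0.006153 rad
φ₂ = arcsin(sin φ₁ cos δ + cos φ₁ sin δ cos θ)
   = arcsin(-0.17550·0.99998 + 0.98448·0.00615·-0.99705) = -10.45899°
λ₂ = λ₁ + atan2(sin θ sin δ cos φ₁, cos δ − sin φ₁ sin φ₂) = -57.06670°

57.067°W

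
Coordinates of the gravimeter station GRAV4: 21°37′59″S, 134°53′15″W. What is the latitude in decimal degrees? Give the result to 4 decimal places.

21.6331°S

21° + 37′/60 + 59″/3600 = 21 + 0.61667 + 0.01639 = 21.6331°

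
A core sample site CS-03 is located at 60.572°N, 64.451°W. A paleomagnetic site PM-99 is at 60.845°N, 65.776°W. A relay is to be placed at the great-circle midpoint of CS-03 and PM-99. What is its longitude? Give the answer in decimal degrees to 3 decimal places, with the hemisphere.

Bx = cos φ₂ cos Δλ = 0.487044,  By = cos φ₂ sin Δλ = -0.011265
φₘ = atan2(sin φ₁ + sin φ₂, √((cos φ₁ + Bx)² + By²)) = 60.71013°
λₘ = λ₁ + atan2(By, cos φ₁ + Bx) = -65.11069°

65.111°W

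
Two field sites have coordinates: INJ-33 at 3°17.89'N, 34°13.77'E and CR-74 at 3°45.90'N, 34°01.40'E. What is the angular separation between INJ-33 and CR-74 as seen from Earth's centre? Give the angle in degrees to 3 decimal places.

INJ-33: φ = +3.29817°, λ = +34.22950°
CR-74: φ = +3.76500°, λ = +34.02333°
Δφ = 0.4668°,  Δλ = -0.2062°
a = sin²(Δφ/2) + cos φ₁ cos φ₂ sin²(Δλ/2) = 0.000020
c = 2·arcsin(√a) = 0.008904 rad = 0.5102°

0.510°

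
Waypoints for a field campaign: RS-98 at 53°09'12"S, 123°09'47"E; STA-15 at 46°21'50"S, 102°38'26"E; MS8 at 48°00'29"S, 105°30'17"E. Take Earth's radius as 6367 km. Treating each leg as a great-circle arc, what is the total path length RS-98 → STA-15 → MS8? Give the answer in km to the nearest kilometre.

1930 km

RS-98: φ = -53.15333°, λ = +123.16306°
STA-15: φ = -46.36389°, λ = +102.64056°
MS8: φ = -48.00806°, λ = +105.50472°
RS-98→STA-15: c = 0.258698 rad, d = 1647.13 km
STA-15→MS8: c = 0.044466 rad, d = 283.11 km
Total = 1647.13 + 283.11 = 1930.24 km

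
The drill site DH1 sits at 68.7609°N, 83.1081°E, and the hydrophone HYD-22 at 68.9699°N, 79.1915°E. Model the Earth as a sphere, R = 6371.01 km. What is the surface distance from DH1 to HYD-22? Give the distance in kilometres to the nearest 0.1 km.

Δφ = 0.2090°,  Δλ = -3.9166°
a = sin²(Δφ/2) + cos φ₁ cos φ₂ sin²(Δλ/2) = 0.000155
c = 2·arcsin(√a) = 0.024911 rad = 1.4273°
d = R·c = 6371.01 × 0.024911 = 158.7 km

158.7 km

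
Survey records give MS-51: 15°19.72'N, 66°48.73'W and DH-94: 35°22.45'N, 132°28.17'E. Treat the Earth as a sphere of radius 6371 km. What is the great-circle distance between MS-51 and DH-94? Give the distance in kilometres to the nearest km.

14022 km

MS-51: φ = +15.32867°, λ = -66.81217°
DH-94: φ = +35.37417°, λ = +132.46950°
Δφ = 20.0455°,  Δλ = -160.7183°
a = sin²(Δφ/2) + cos φ₁ cos φ₂ sin²(Δλ/2) = 0.794616
c = 2·arcsin(√a) = 2.200904 rad = 126.1025°
d = R·c = 6371 × 2.200904 = 14022.0 km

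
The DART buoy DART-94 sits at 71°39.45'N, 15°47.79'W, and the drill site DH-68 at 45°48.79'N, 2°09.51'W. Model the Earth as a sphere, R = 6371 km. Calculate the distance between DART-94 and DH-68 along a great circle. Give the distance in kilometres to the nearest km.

DART-94: φ = +71.65750°, λ = -15.79650°
DH-68: φ = +45.81317°, λ = -2.15850°
Δφ = -25.8443°,  Δλ = 13.6380°
a = sin²(Δφ/2) + cos φ₁ cos φ₂ sin²(Δλ/2) = 0.053101
c = 2·arcsin(√a) = 0.465054 rad = 26.6456°
d = R·c = 6371 × 0.465054 = 2962.9 km

2963 km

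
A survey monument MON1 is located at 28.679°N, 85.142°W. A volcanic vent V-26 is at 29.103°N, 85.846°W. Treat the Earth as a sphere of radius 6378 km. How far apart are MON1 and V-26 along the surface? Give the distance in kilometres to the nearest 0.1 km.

83.3 km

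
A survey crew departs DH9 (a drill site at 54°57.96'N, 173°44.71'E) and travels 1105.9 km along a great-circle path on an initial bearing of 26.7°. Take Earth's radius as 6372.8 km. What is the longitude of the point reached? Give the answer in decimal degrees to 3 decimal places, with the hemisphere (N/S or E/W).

176.236°W

DH9: φ = +54.96600°, λ = +173.74517°
δ = d/R = 1105.9/6372.8 = 0.173534 rad
φ₂ = arcsin(sin φ₁ cos δ + cos φ₁ sin δ cos θ)
   = arcsin(0.81881·0.98498 + 0.57406·0.17266·0.89337) = 63.51675°
λ₂ = λ₁ + atan2(sin θ sin δ cos φ₁, cos δ − sin φ₁ sin φ₂) = -176.23584°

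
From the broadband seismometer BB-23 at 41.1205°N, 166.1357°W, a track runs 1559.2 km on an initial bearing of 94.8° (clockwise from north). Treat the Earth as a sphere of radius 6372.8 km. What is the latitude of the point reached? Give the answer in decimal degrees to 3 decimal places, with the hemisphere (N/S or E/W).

38.520°N

δ = d/R = 1559.2/6372.8 = 0.244665 rad
φ₂ = arcsin(sin φ₁ cos δ + cos φ₁ sin δ cos θ)
   = arcsin(0.65764·0.97022 + 0.75333·0.24223·-0.08368) = 38.52014°
λ₂ = λ₁ + atan2(sin θ sin δ cos φ₁, cos δ − sin φ₁ sin φ₂) = -148.16573°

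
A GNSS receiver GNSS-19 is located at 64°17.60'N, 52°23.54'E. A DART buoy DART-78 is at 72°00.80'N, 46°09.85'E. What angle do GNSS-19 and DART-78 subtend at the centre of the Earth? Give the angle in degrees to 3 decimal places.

8.050°

GNSS-19: φ = +64.29333°, λ = +52.39233°
DART-78: φ = +72.01333°, λ = +46.16417°
Δφ = 7.7200°,  Δλ = -6.2282°
a = sin²(Δφ/2) + cos φ₁ cos φ₂ sin²(Δλ/2) = 0.004927
c = 2·arcsin(√a) = 0.140502 rad = 8.0502°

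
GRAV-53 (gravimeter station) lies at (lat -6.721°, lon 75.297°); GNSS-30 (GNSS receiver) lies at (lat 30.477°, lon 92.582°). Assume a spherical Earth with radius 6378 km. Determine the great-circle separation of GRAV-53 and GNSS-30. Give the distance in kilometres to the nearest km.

Δφ = 37.1980°,  Δλ = 17.2850°
a = sin²(Δφ/2) + cos φ₁ cos φ₂ sin²(Δλ/2) = 0.121052
c = 2·arcsin(√a) = 0.710713 rad = 40.7209°
d = R·c = 6378 × 0.710713 = 4532.9 km

4533 km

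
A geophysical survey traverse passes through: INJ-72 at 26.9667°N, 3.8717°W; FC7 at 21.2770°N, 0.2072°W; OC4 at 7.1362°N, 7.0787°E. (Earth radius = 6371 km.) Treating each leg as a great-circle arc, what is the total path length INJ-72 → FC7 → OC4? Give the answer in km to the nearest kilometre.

INJ-72→FC7: c = 0.115169 rad, d = 733.74 km
FC7→OC4: c = 0.275708 rad, d = 1756.54 km
Total = 733.74 + 1756.54 = 2490.28 km

2490 km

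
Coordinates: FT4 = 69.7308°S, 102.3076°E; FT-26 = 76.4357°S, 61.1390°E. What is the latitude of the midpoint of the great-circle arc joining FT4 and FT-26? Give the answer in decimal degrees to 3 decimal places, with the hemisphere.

74.068°S

Bx = cos φ₂ cos Δλ = 0.176553,  By = cos φ₂ sin Δλ = -0.154390
φₘ = atan2(sin φ₁ + sin φ₂, √((cos φ₁ + Bx)² + By²)) = -74.06761°
λₘ = λ₁ + atan2(By, cos φ₁ + Bx) = 85.86051°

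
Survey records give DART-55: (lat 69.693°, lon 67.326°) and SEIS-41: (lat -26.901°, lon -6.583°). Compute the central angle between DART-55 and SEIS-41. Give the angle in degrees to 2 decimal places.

109.79°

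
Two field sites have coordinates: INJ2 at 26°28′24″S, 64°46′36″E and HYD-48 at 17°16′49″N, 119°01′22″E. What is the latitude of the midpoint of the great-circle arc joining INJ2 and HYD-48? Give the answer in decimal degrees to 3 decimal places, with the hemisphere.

INJ2: φ = -26.47333°, λ = +64.77667°
HYD-48: φ = +17.28028°, λ = +119.02278°
Bx = cos φ₂ cos Δλ = 0.557931,  By = cos φ₂ sin Δλ = 0.774904
φₘ = atan2(sin φ₁ + sin φ₂, √((cos φ₁ + Bx)² + By²)) = -5.16087°
λₘ = λ₁ + atan2(By, cos φ₁ + Bx) = 92.84706°

5.161°S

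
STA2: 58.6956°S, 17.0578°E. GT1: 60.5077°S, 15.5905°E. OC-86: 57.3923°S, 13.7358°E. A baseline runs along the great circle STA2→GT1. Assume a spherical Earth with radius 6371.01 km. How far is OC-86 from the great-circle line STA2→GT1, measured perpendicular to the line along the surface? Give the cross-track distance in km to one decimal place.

236.6 km

δ₁₃ = central angle STA2→OC-86 = 0.038191 rad  (haversine)
θ₁₃ = bearing STA2→OC-86 = 305.130°,  θ₁₂ = bearing STA2→GT1 = 201.649°
dₓₜ = R·arcsin(sin δ₁₃ · sin(θ₁₃ − θ₁₂)) = 6371.01·arcsin(0.03818·sin(103.481°)) = 236.609 km
|dₓₜ| = 236.609 km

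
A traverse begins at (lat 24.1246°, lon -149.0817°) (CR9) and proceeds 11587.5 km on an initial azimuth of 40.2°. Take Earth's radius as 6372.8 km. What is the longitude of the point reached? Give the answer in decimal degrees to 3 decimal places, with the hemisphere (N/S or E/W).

19.021°W

δ = d/R = 11587.5/6372.8 = 1.818275 rad
φ₂ = arcsin(sin φ₁ cos δ + cos φ₁ sin δ cos θ)
   = arcsin(0.40872·-0.24496 + 0.91266·0.96953·0.76380) = 35.15054°
λ₂ = λ₁ + atan2(sin θ sin δ cos φ₁, cos δ − sin φ₁ sin φ₂) = -19.02095°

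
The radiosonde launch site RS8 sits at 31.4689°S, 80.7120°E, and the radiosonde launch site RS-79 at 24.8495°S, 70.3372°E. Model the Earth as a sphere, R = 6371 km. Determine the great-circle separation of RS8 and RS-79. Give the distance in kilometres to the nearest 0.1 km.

1254.4 km

Δφ = 6.6194°,  Δλ = -10.3748°
a = sin²(Δφ/2) + cos φ₁ cos φ₂ sin²(Δλ/2) = 0.009660
c = 2·arcsin(√a) = 0.196887 rad = 11.2808°
d = R·c = 6371 × 0.196887 = 1254.4 km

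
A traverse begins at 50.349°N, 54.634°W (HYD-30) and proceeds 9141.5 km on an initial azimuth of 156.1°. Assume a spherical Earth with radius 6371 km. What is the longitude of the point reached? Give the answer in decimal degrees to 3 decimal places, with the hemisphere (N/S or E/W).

δ = d/R = 9141.5/6371 = 1.434861 rad
φ₂ = arcsin(sin φ₁ cos δ + cos φ₁ sin δ cos θ)
   = arcsin(0.76995·0.13552 + 0.63811·0.99078·-0.91425) = -28.27290°
λ₂ = λ₁ + atan2(sin θ sin δ cos φ₁, cos δ − sin φ₁ sin φ₂) = -27.51901°

27.519°W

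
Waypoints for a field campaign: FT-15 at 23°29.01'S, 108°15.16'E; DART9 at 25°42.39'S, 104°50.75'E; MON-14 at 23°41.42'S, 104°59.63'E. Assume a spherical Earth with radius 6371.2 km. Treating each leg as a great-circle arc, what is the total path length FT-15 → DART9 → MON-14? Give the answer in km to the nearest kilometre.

649 km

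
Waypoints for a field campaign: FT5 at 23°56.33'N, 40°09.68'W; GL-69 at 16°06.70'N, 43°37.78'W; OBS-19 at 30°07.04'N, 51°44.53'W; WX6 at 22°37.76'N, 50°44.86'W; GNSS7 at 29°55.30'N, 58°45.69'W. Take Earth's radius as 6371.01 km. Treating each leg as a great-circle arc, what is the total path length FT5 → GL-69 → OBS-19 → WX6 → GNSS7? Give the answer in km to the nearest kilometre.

4682 km

FT5: φ = +23.93883°, λ = -40.16133°
GL-69: φ = +16.11167°, λ = -43.62967°
OBS-19: φ = +30.11733°, λ = -51.74217°
WX6: φ = +22.62933°, λ = -50.74767°
GNSS7: φ = +29.92167°, λ = -58.76150°
FT5→GL-69: c = 0.147952 rad, d = 942.60 km
GL-69→OBS-19: c = 0.276724 rad, d = 1763.01 km
OBS-19→WX6: c = 0.131610 rad, d = 838.49 km
WX6→GNSS7: c = 0.178567 rad, d = 1137.66 km
Total = 942.60 + 1763.01 + 838.49 + 1137.66 = 4681.76 km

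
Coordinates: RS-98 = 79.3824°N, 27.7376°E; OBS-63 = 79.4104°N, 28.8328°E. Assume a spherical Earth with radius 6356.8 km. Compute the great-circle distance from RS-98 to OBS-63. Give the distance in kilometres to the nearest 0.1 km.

22.6 km

Δφ = 0.0280°,  Δλ = 1.0952°
a = sin²(Δφ/2) + cos φ₁ cos φ₂ sin²(Δλ/2) = 0.000003
c = 2·arcsin(√a) = 0.003551 rad = 0.2035°
d = R·c = 6356.8 × 0.003551 = 22.6 km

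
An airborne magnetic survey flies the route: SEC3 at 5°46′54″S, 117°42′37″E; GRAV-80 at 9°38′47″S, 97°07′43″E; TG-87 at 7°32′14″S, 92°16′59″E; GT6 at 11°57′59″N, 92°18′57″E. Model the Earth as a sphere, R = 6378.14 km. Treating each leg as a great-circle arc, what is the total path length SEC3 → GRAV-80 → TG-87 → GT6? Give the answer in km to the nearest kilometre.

5064 km

SEC3: φ = -5.78167°, λ = +117.71028°
GRAV-80: φ = -9.64639°, λ = +97.12861°
TG-87: φ = -7.53722°, λ = +92.28306°
GT6: φ = +11.96639°, λ = +92.31583°
SEC3→GRAV-80: c = 0.362197 rad, d = 2310.14 km
GRAV-80→TG-87: c = 0.091361 rad, d = 582.71 km
TG-87→GT6: c = 0.340403 rad, d = 2171.14 km
Total = 2310.14 + 582.71 + 2171.14 = 5063.99 km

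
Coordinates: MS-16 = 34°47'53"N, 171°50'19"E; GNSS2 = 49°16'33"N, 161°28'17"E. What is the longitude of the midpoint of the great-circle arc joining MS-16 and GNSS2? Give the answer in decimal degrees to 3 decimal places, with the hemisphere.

MS-16: φ = +34.79806°, λ = +171.83861°
GNSS2: φ = +49.27583°, λ = +161.47139°
Bx = cos φ₂ cos Δλ = 0.641767,  By = cos φ₂ sin Δλ = -0.117407
φₘ = atan2(sin φ₁ + sin φ₂, √((cos φ₁ + Bx)² + By²)) = 42.15221°
λₘ = λ₁ + atan2(By, cos φ₁ + Bx) = 167.25021°

167.250°E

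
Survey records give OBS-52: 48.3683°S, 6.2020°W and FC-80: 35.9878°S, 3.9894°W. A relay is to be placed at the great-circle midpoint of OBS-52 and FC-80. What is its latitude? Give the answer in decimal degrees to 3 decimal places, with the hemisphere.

Bx = cos φ₂ cos Δλ = 0.808539,  By = cos φ₂ sin Δλ = 0.031239
φₘ = atan2(sin φ₁ + sin φ₂, √((cos φ₁ + Bx)² + By²)) = -42.18331°
λₘ = λ₁ + atan2(By, cos φ₁ + Bx) = -4.98697°

42.183°S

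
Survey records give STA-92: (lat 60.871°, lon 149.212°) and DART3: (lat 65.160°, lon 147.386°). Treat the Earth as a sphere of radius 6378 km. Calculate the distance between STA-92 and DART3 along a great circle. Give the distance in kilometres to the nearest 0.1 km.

Δφ = 4.2890°,  Δλ = -1.8260°
a = sin²(Δφ/2) + cos φ₁ cos φ₂ sin²(Δλ/2) = 0.001452
c = 2·arcsin(√a) = 0.076233 rad = 4.3678°
d = R·c = 6378 × 0.076233 = 486.2 km

486.2 km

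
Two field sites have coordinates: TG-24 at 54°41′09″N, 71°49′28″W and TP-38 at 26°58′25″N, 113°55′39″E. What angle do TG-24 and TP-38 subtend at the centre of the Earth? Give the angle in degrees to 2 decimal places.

TG-24: φ = +54.68583°, λ = -71.82444°
TP-38: φ = +26.97361°, λ = +113.92750°
Δφ = -27.7122°,  Δλ = -174.2481°
a = sin²(Δφ/2) + cos φ₁ cos φ₂ sin²(Δλ/2) = 0.571231
c = 2·arcsin(√a) = 1.713745 rad = 98.1904°

98.19°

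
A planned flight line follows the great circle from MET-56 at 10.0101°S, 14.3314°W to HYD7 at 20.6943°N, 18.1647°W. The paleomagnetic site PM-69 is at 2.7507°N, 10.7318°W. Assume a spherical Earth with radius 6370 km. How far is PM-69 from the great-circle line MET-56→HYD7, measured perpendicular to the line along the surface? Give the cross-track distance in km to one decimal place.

568.2 km

δ₁₃ = central angle MET-56→PM-69 = 0.231340 rad  (haversine)
θ₁₃ = bearing MET-56→PM-69 = 15.873°,  θ₁₂ = bearing MET-56→HYD7 = 353.012°
dₓₜ = R·arcsin(sin δ₁₃ · sin(θ₁₃ − θ₁₂)) = 6370·arcsin(0.22928·sin(-337.139°)) = 568.166 km
|dₓₜ| = 568.166 km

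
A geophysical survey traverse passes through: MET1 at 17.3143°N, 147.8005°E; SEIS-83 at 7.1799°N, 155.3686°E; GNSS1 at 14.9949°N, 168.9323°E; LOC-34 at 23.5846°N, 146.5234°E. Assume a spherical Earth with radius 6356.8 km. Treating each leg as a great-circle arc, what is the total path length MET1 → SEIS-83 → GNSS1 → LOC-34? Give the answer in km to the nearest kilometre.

MET1→SEIS-83: c = 0.218855 rad, d = 1391.22 km
SEIS-83→GNSS1: c = 0.269204 rad, d = 1711.27 km
GNSS1→LOC-34: c = 0.397752 rad, d = 2528.43 km
Total = 1391.22 + 1711.27 + 2528.43 = 5630.92 km

5631 km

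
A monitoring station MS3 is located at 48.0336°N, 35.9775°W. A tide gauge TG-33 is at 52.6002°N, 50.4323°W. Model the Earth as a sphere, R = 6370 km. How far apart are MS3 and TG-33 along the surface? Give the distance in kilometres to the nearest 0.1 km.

Δφ = 4.5666°,  Δλ = -14.4548°
a = sin²(Δφ/2) + cos φ₁ cos φ₂ sin²(Δλ/2) = 0.008016
c = 2·arcsin(√a) = 0.179300 rad = 10.2731°
d = R·c = 6370 × 0.179300 = 1142.1 km

1142.1 km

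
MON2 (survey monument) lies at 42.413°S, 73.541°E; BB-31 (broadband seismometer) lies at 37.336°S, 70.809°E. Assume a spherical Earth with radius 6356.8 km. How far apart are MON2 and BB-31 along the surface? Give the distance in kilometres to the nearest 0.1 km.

609.3 km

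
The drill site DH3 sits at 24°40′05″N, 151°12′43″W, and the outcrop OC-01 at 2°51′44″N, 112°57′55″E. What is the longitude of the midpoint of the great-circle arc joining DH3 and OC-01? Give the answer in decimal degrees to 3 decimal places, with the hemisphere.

DH3: φ = +24.66806°, λ = -151.21194°
OC-01: φ = +2.86222°, λ = +112.96528°
Bx = cos φ₂ cos Δλ = -0.101325,  By = cos φ₂ sin Δλ = -0.993599
φₘ = atan2(sin φ₁ + sin φ₂, √((cos φ₁ + Bx)² + By²)) = 20.05155°
λₘ = λ₁ + atan2(By, cos φ₁ + Bx) = 157.88595°

157.886°E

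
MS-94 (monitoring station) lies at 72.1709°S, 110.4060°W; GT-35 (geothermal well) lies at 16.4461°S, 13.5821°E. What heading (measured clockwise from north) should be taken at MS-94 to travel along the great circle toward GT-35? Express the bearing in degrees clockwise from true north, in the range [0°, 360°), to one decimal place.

126.9°

Δλ = 123.9881°
y = sin Δλ · cos φ₂ = 0.795230
x = cos φ₁ sin φ₂ − sin φ₁ cos φ₂ cos Δλ = -0.597083
θ = atan2(y, x) = 126.9004° → 126.9004° (mod 360°)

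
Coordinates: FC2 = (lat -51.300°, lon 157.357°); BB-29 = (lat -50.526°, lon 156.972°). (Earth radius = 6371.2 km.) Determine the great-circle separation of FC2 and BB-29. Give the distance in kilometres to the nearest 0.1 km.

90.2 km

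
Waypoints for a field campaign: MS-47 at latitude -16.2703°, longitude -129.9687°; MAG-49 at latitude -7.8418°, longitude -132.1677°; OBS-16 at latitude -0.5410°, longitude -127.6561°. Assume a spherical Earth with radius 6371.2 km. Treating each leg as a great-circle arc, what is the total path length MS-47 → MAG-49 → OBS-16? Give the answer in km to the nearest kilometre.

MS-47→MAG-49: c = 0.151808 rad, d = 967.20 km
MAG-49→OBS-16: c = 0.149651 rad, d = 953.45 km
Total = 967.20 + 953.45 = 1920.66 km

1921 km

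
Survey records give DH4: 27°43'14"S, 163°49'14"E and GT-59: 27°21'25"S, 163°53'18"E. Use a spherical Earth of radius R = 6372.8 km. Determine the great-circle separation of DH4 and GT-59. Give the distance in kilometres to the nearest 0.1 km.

41.0 km

DH4: φ = -27.72056°, λ = +163.82056°
GT-59: φ = -27.35694°, λ = +163.88833°
Δφ = 0.3636°,  Δλ = 0.0678°
a = sin²(Δφ/2) + cos φ₁ cos φ₂ sin²(Δλ/2) = 0.000010
c = 2·arcsin(√a) = 0.006432 rad = 0.3685°
d = R·c = 6372.8 × 0.006432 = 41.0 km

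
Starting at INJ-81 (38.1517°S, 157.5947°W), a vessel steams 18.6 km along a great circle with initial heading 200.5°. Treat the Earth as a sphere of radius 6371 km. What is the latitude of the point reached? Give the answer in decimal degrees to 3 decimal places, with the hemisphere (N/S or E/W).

38.308°S

δ = d/R = 18.6/6371 = 0.002919 rad
φ₂ = arcsin(sin φ₁ cos δ + cos φ₁ sin δ cos θ)
   = arcsin(-0.61775·1.00000 + 0.78638·0.00292·-0.93667) = -38.30836°
λ₂ = λ₁ + atan2(sin θ sin δ cos φ₁, cos δ − sin φ₁ sin φ₂) = -157.66935°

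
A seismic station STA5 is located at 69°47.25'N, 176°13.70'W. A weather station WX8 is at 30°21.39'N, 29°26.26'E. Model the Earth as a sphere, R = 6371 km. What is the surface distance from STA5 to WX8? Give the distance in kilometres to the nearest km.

STA5: φ = +69.78750°, λ = -176.22833°
WX8: φ = +30.35650°, λ = +29.43767°
Δφ = -39.4310°,  Δλ = -154.3340°
a = sin²(Δφ/2) + cos φ₁ cos φ₂ sin²(Δλ/2) = 0.397231
c = 2·arcsin(√a) = 1.363783 rad = 78.1390°
d = R·c = 6371 × 1.363783 = 8688.7 km

8689 km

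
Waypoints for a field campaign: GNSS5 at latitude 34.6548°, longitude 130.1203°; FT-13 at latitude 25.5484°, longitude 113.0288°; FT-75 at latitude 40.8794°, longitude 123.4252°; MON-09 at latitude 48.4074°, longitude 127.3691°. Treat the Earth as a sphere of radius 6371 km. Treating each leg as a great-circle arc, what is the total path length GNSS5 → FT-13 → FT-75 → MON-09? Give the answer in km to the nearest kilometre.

4776 km

GNSS5→FT-13: c = 0.302416 rad, d = 1926.69 km
FT-13→FT-75: c = 0.307096 rad, d = 1956.51 km
FT-75→MON-09: c = 0.140169 rad, d = 893.02 km
Total = 1926.69 + 1956.51 + 893.02 = 4776.22 km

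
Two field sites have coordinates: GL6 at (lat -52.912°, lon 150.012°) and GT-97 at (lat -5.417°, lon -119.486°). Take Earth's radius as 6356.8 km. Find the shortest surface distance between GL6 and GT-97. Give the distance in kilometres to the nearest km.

9540 km

Δφ = 47.4950°,  Δλ = 90.5020°
a = sin²(Δφ/2) + cos φ₁ cos φ₂ sin²(Δλ/2) = 0.464977
c = 2·arcsin(√a) = 1.500692 rad = 85.9833°
d = R·c = 6356.8 × 1.500692 = 9539.6 km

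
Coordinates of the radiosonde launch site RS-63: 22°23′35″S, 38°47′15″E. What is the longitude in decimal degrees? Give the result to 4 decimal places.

38° + 47′/60 + 15″/3600 = 38 + 0.78333 + 0.00417 = 38.7875°

38.7875°E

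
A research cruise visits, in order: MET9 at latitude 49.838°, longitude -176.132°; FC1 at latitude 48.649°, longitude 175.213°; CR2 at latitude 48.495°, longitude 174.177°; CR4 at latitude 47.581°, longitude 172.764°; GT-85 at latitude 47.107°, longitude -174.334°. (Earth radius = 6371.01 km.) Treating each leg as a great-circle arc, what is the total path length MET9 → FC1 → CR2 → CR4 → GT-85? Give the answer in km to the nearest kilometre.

MET9→FC1: c = 0.100716 rad, d = 641.66 km
FC1→CR2: c = 0.012262 rad, d = 78.12 km
CR2→CR4: c = 0.022942 rad, d = 146.17 km
CR4→GT-85: c = 0.152630 rad, d = 972.41 km
Total = 641.66 + 78.12 + 146.17 + 972.41 = 1838.36 km

1838 km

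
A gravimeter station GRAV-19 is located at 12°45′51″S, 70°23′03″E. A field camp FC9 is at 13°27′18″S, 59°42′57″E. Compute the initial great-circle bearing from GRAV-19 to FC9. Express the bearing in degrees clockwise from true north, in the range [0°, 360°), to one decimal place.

265.0°

GRAV-19: φ = -12.76417°, λ = +70.38417°
FC9: φ = -13.45500°, λ = +59.71583°
Δλ = -10.6683°
y = sin Δλ · cos φ₂ = -0.180042
x = cos φ₁ sin φ₂ − sin φ₁ cos φ₂ cos Δλ = -0.015771
θ = atan2(y, x) = -95.0061° → 264.9939° (mod 360°)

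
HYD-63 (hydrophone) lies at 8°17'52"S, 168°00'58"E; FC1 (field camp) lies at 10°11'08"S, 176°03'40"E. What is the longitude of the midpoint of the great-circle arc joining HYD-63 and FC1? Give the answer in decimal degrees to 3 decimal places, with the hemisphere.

172.028°E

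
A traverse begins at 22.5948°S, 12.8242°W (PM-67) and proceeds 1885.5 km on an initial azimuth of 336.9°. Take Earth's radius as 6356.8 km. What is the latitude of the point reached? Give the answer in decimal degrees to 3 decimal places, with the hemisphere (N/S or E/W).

δ = d/R = 1885.5/6356.8 = 0.296612 rad
φ₂ = arcsin(sin φ₁ cos δ + cos φ₁ sin δ cos θ)
   = arcsin(-0.38421·0.95633 + 0.92325·0.29228·0.91982) = -6.84724°
λ₂ = λ₁ + atan2(sin θ sin δ cos φ₁, cos δ − sin φ₁ sin φ₂) = -19.45647°

6.847°S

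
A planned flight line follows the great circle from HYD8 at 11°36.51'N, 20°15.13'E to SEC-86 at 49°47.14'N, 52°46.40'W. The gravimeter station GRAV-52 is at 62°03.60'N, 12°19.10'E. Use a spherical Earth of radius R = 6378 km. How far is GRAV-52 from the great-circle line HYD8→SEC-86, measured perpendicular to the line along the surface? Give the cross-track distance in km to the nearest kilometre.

3033 km

HYD8: φ = +11.60850°, λ = +20.25217°
SEC-86: φ = +49.78567°, λ = -52.77333°
GRAV-52: φ = +62.06000°, λ = +12.31833°
δ₁₃ = central angle HYD8→GRAV-52 = 0.886229 rad  (haversine)
θ₁₃ = bearing HYD8→GRAV-52 = 355.211°,  θ₁₂ = bearing HYD8→SEC-86 = 318.988°
dₓₜ = R·arcsin(sin δ₁₃ · sin(θ₁₃ − θ₁₂)) = 6378·arcsin(0.77469·sin(36.223°)) = 3032.770 km
|dₓₜ| = 3032.770 km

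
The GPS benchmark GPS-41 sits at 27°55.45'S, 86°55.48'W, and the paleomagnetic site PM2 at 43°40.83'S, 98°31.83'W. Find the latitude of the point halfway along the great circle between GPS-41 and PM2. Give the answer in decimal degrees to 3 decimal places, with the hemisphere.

35.941°S

GPS-41: φ = -27.92417°, λ = -86.92467°
PM2: φ = -43.68050°, λ = -98.53050°
Bx = cos φ₂ cos Δλ = 0.708416,  By = cos φ₂ sin Δλ = -0.145492
φₘ = atan2(sin φ₁ + sin φ₂, √((cos φ₁ + Bx)² + By²)) = -35.94071°
λₘ = λ₁ + atan2(By, cos φ₁ + Bx) = -92.14645°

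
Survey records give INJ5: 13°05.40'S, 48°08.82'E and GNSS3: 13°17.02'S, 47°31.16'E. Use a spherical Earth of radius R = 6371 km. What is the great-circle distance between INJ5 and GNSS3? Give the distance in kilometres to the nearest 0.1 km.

71.3 km

INJ5: φ = -13.09000°, λ = +48.14700°
GNSS3: φ = -13.28367°, λ = +47.51933°
Δφ = -0.1937°,  Δλ = -0.6277°
a = sin²(Δφ/2) + cos φ₁ cos φ₂ sin²(Δλ/2) = 0.000031
c = 2·arcsin(√a) = 0.011189 rad = 0.6411°
d = R·c = 6371 × 0.011189 = 71.3 km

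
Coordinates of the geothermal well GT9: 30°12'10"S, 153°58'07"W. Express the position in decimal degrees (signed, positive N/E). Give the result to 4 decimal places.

-30.2028°, -153.9686°

lat: 30.2028° S → -30.2028°
lon: 153.9686° W → -153.9686°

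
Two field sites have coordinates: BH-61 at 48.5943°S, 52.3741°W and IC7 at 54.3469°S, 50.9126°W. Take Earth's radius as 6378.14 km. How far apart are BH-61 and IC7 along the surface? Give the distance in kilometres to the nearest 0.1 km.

Δφ = -5.7526°,  Δλ = 1.4615°
a = sin²(Δφ/2) + cos φ₁ cos φ₂ sin²(Δλ/2) = 0.002581
c = 2·arcsin(√a) = 0.101645 rad = 5.8238°
d = R·c = 6378.14 × 0.101645 = 648.3 km

648.3 km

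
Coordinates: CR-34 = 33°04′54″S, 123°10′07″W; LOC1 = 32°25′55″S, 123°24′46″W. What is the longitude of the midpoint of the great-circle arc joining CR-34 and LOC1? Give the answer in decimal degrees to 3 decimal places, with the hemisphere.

123.291°W

CR-34: φ = -33.08167°, λ = -123.16861°
LOC1: φ = -32.43194°, λ = -123.41278°
Bx = cos φ₂ cos Δλ = 0.844021,  By = cos φ₂ sin Δλ = -0.003597
φₘ = atan2(sin φ₁ + sin φ₂, √((cos φ₁ + Bx)² + By²)) = -32.75686°
λₘ = λ₁ + atan2(By, cos φ₁ + Bx) = -123.29114°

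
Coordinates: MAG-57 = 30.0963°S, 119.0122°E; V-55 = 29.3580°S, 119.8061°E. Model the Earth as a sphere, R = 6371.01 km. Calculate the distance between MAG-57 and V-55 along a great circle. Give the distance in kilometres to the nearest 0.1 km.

Δφ = 0.7383°,  Δλ = 0.7939°
a = sin²(Δφ/2) + cos φ₁ cos φ₂ sin²(Δλ/2) = 0.000078
c = 2·arcsin(√a) = 0.017630 rad = 1.0101°
d = R·c = 6371.01 × 0.017630 = 112.3 km

112.3 km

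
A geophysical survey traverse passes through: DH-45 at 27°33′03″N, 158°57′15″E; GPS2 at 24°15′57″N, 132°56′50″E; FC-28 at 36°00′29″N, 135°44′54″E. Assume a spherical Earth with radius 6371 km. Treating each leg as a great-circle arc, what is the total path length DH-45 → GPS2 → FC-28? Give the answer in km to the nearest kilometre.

DH-45: φ = +27.55083°, λ = +158.95417°
GPS2: φ = +24.26583°, λ = +132.94722°
FC-28: φ = +36.00806°, λ = +135.74833°
DH-45→GPS2: c = 0.411524 rad, d = 2621.82 km
GPS2→FC-28: c = 0.209226 rad, d = 1332.98 km
Total = 2621.82 + 1332.98 = 3954.80 km

3955 km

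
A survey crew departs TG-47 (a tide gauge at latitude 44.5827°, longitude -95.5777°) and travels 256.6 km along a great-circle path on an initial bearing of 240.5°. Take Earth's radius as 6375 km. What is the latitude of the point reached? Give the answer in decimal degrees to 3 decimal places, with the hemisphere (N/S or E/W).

δ = d/R = 256.6/6375 = 0.040251 rad
φ₂ = arcsin(sin φ₁ cos δ + cos φ₁ sin δ cos θ)
   = arcsin(0.70194·0.99919 + 0.71224·0.04024·-0.49242) = 43.41332°
λ₂ = λ₁ + atan2(sin θ sin δ cos φ₁, cos δ − sin φ₁ sin φ₂) = -98.34122°

43.413°N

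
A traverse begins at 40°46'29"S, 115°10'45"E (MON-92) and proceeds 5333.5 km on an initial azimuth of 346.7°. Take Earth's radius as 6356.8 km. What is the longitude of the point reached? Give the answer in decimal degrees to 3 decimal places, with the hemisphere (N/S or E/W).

MON-92: φ = -40.77472°, λ = +115.17917°
δ = d/R = 5333.5/6356.8 = 0.839023 rad
φ₂ = arcsin(sin φ₁ cos δ + cos φ₁ sin δ cos θ)
   = arcsin(-0.65309·0.66819 + 0.75728·0.74399·0.97318) = 6.42567°
λ₂ = λ₁ + atan2(sin θ sin δ cos φ₁, cos δ − sin φ₁ sin φ₂) = 105.26127°

105.261°E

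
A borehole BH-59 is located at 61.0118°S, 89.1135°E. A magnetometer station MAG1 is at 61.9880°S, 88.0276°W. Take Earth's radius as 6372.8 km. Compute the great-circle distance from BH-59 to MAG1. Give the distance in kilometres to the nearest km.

6338 km

Δφ = -0.9762°,  Δλ = -177.1411°
a = sin²(Δφ/2) + cos φ₁ cos φ₂ sin²(Δλ/2) = 0.227540
c = 2·arcsin(√a) = 0.994503 rad = 56.9808°
d = R·c = 6372.8 × 0.994503 = 6337.8 km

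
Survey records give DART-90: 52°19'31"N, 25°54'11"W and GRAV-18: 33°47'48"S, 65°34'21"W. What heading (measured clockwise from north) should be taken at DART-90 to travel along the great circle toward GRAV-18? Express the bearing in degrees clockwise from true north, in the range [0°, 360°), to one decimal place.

212.1°

DART-90: φ = +52.32528°, λ = -25.90306°
GRAV-18: φ = -33.79667°, λ = -65.57250°
Δλ = -39.6694°
y = sin Δλ · cos φ₂ = -0.530486
x = cos φ₁ sin φ₂ − sin φ₁ cos φ₂ cos Δλ = -0.846258
θ = atan2(y, x) = -147.9180° → 212.0820° (mod 360°)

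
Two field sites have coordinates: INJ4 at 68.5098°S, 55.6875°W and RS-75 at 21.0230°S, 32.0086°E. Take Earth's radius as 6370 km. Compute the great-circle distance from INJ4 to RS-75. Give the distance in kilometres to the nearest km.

7745 km

Δφ = 47.4868°,  Δλ = 87.6961°
a = sin²(Δφ/2) + cos φ₁ cos φ₂ sin²(Δλ/2) = 0.326225
c = 2·arcsin(√a) = 1.215840 rad = 69.6625°
d = R·c = 6370 × 1.215840 = 7744.9 km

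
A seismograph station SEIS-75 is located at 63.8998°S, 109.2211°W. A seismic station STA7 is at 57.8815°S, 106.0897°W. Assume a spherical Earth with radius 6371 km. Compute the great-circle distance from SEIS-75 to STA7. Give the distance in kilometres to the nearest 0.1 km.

Δφ = 6.0183°,  Δλ = 3.1314°
a = sin²(Δφ/2) + cos φ₁ cos φ₂ sin²(Δλ/2) = 0.002930
c = 2·arcsin(√a) = 0.108319 rad = 6.2062°
d = R·c = 6371 × 0.108319 = 690.1 km

690.1 km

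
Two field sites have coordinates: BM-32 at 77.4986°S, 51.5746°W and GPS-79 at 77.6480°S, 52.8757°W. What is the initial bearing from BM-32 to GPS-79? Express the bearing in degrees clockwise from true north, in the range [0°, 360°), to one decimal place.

Δλ = -1.3011°
y = sin Δλ · cos φ₂ = -0.004857
x = cos φ₁ sin φ₂ − sin φ₁ cos φ₂ cos Δλ = -0.002661
θ = atan2(y, x) = -118.7187° → 241.2813° (mod 360°)

241.3°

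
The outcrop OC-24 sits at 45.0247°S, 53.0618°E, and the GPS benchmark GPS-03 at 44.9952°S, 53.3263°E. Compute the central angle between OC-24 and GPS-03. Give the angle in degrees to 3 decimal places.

0.189°

Δφ = 0.0295°,  Δλ = 0.2645°
a = sin²(Δφ/2) + cos φ₁ cos φ₂ sin²(Δλ/2) = 0.000003
c = 2·arcsin(√a) = 0.003304 rad = 0.1893°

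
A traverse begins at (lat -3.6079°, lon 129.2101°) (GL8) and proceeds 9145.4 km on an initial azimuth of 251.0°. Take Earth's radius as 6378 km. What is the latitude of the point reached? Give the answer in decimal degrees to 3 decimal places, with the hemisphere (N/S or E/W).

δ = d/R = 9145.4/6378 = 1.433898 rad
φ₂ = arcsin(sin φ₁ cos δ + cos φ₁ sin δ cos θ)
   = arcsin(-0.06293·0.13647 + 0.99802·0.99064·-0.32557) = -19.29735°
λ₂ = λ₁ + atan2(sin θ sin δ cos φ₁, cos δ − sin φ₁ sin φ₂) = 46.26410°

19.297°S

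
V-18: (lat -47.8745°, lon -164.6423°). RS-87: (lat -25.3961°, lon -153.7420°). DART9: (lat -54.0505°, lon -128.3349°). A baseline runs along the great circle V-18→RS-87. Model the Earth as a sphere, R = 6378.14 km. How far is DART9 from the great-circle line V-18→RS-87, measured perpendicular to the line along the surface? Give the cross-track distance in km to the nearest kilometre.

2598 km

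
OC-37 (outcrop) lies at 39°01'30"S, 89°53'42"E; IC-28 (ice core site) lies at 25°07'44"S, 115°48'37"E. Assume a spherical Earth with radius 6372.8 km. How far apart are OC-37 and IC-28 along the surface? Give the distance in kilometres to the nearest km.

2874 km

OC-37: φ = -39.02500°, λ = +89.89500°
IC-28: φ = -25.12889°, λ = +115.81028°
Δφ = 13.8961°,  Δλ = 25.9153°
a = sin²(Δφ/2) + cos φ₁ cos φ₂ sin²(Δλ/2) = 0.049997
c = 2·arcsin(√a) = 0.451014 rad = 25.8412°
d = R·c = 6372.8 × 0.451014 = 2874.2 km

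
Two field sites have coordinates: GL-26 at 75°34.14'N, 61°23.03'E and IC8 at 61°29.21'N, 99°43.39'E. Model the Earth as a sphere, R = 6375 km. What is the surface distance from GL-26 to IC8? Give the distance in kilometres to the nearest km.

2138 km

GL-26: φ = +75.56900°, λ = +61.38383°
IC8: φ = +61.48683°, λ = +99.72317°
Δφ = -14.0822°,  Δλ = 38.3393°
a = sin²(Δφ/2) + cos φ₁ cos φ₂ sin²(Δλ/2) = 0.027853
c = 2·arcsin(√a) = 0.335356 rad = 19.2145°
d = R·c = 6375 × 0.335356 = 2137.9 km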